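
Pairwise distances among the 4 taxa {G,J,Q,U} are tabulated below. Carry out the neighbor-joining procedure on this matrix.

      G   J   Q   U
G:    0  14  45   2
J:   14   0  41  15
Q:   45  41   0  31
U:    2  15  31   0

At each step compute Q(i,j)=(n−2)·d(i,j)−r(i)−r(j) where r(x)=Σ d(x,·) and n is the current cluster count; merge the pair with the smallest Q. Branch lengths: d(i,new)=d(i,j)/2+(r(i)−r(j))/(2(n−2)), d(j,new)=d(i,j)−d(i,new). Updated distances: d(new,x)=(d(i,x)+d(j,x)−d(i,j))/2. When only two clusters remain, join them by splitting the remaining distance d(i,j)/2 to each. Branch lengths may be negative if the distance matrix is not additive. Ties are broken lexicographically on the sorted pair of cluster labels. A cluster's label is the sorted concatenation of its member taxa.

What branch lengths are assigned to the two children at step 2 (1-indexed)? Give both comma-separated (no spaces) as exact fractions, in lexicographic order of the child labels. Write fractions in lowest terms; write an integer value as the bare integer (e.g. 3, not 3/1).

19/4,35/4

1. join G+U (d=2, Q=-105) ⇒ GU; edges |G|=17/4, |U|=-9/4
  updated: d(GU,J)=27/2, d(GU,Q)=37
2. join GU+J (d=27/2, Q=-183/2) ⇒ GJU; edges |GU|=19/4, |J|=35/4
  updated: d(GJU,Q)=129/4
3. join GJU+Q (d=129/4) ⇒ GJQU; edges |GJU|=129/8, |Q|=129/8
final tree: (((G:17/4,U:-9/4):19/4,J:35/4):129/8,Q:129/8)
total length: 191/4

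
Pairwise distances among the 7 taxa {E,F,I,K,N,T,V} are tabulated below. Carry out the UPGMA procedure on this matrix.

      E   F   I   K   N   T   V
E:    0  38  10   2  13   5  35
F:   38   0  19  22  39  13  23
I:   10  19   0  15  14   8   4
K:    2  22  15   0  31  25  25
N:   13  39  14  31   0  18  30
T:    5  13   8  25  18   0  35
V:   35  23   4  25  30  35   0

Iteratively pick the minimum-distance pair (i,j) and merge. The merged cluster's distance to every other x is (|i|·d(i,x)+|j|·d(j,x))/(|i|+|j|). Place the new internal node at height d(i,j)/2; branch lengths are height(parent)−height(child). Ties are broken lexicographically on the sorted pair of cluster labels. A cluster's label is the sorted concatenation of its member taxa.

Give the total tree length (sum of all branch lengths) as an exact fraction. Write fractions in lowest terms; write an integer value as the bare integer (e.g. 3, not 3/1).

iteration 1: select E,K (d=2); attach at lengths (1, 1); label the merged cluster EK
  updated: d(EK,F)=30, d(EK,I)=25/2, d(EK,N)=22, d(EK,T)=15, d(EK,V)=30
iteration 2: select I,V (d=4); attach at lengths (2, 2); label the merged cluster IV
  updated: d(EK,IV)=85/4, d(F,IV)=21, d(IV,N)=22, d(IV,T)=43/2
iteration 3: select F,T (d=13); attach at lengths (13/2, 13/2); label the merged cluster FT
  updated: d(EK,FT)=45/2, d(FT,IV)=85/4, d(FT,N)=57/2
iteration 4: select EK,IV (d=85/4); attach at lengths (77/8, 69/8); label the merged cluster EIKV
  updated: d(EIKV,FT)=175/8, d(EIKV,N)=22
iteration 5: select EIKV,FT (d=175/8); attach at lengths (5/16, 71/16); label the merged cluster EFIKTV
  updated: d(EFIKTV,N)=145/6
iteration 6: select EFIKTV,N (d=145/6); attach at lengths (55/48, 145/12); label the merged cluster EFIKNTV
final tree: ((((E:1,K:1):77/8,(I:2,V:2):69/8):5/16,(F:13/2,T:13/2):71/16):55/48,N:145/12)
total length: 2651/48

2651/48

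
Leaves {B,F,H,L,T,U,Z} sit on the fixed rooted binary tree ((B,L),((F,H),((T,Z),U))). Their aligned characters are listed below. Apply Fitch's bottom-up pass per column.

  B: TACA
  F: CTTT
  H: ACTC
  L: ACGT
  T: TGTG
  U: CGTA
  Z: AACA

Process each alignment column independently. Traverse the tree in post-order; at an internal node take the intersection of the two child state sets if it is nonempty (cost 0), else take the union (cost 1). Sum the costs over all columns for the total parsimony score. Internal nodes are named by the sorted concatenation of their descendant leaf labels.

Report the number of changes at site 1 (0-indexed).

4

BL@0: {T} ∪ {A} = {A,T} (union, +1)
FH@0: {C} ∪ {A} = {A,C} (union, +1)
TZ@0: {T} ∪ {A} = {A,T} (union, +1)
TUZ@0: {A,T} ∪ {C} = {A,C,T} (union, +1)
FHTUZ@0: {A,C} ∩ {A,C,T} = {A,C} (intersection, +0)
BFHLTUZ@0: {A,T} ∩ {A,C} = {A} (intersection, +0)
BL@1: {A} ∪ {C} = {A,C} (union, +1)
FH@1: {T} ∪ {C} = {C,T} (union, +1)
TZ@1: {G} ∪ {A} = {A,G} (union, +1)
TUZ@1: {A,G} ∩ {G} = {G} (intersection, +0)
FHTUZ@1: {C,T} ∪ {G} = {C,G,T} (union, +1)
BFHLTUZ@1: {A,C} ∩ {C,G,T} = {C} (intersection, +0)
BL@2: {C} ∪ {G} = {C,G} (union, +1)
FH@2: {T} ∩ {T} = {T} (intersection, +0)
TZ@2: {T} ∪ {C} = {C,T} (union, +1)
TUZ@2: {C,T} ∩ {T} = {T} (intersection, +0)
FHTUZ@2: {T} ∩ {T} = {T} (intersection, +0)
BFHLTUZ@2: {C,G} ∪ {T} = {C,G,T} (union, +1)
BL@3: {A} ∪ {T} = {A,T} (union, +1)
FH@3: {T} ∪ {C} = {C,T} (union, +1)
TZ@3: {G} ∪ {A} = {A,G} (union, +1)
TUZ@3: {A,G} ∩ {A} = {A} (intersection, +0)
FHTUZ@3: {C,T} ∪ {A} = {A,C,T} (union, +1)
BFHLTUZ@3: {A,T} ∩ {A,C,T} = {A,T} (intersection, +0)
per-site changes: [4, 4, 3, 4]; total = 15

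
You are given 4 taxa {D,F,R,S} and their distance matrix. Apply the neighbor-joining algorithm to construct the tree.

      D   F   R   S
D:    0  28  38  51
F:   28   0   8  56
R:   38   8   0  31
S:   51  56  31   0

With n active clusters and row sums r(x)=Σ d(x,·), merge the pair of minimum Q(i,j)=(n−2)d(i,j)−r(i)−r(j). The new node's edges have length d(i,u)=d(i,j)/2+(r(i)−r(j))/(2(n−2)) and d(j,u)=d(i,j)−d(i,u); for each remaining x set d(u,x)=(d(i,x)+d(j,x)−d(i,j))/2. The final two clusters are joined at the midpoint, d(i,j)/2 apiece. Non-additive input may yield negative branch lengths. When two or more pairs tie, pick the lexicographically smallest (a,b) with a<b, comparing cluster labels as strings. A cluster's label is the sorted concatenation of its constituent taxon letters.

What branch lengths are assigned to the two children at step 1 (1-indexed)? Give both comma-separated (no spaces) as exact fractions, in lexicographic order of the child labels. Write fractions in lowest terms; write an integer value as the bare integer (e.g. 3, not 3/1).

iteration 1: select D,F (d=28, Q=-153); attach at lengths (81/4, 31/4); label the merged cluster DF
  updated: d(DF,R)=9, d(DF,S)=79/2
iteration 2: select DF,R (d=9, Q=-159/2); attach at lengths (35/4, 1/4); label the merged cluster DFR
  updated: d(DFR,S)=123/4
iteration 3: select DFR,S (d=123/4); attach at lengths (123/8, 123/8); label the merged cluster DFRS
final tree: (((D:81/4,F:31/4):35/4,R:1/4):123/8,S:123/8)
total length: 271/4

81/4,31/4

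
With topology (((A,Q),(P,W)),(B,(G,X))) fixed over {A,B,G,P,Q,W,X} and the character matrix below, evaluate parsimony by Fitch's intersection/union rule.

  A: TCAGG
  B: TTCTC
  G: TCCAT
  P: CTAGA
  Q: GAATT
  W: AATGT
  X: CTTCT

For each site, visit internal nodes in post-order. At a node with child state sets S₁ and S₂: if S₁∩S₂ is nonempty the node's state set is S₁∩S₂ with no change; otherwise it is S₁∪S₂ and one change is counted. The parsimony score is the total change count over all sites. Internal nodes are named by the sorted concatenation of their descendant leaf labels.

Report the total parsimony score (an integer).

18

AQ@0: {T} ∪ {G} = {G,T} (union, +1)
PW@0: {C} ∪ {A} = {A,C} (union, +1)
APQW@0: {G,T} ∪ {A,C} = {A,C,G,T} (union, +1)
GX@0: {T} ∪ {C} = {C,T} (union, +1)
BGX@0: {T} ∩ {C,T} = {T} (intersection, +0)
ABGPQWX@0: {A,C,G,T} ∩ {T} = {T} (intersection, +0)
AQ@1: {C} ∪ {A} = {A,C} (union, +1)
PW@1: {T} ∪ {A} = {A,T} (union, +1)
APQW@1: {A,C} ∩ {A,T} = {A} (intersection, +0)
GX@1: {C} ∪ {T} = {C,T} (union, +1)
BGX@1: {T} ∩ {C,T} = {T} (intersection, +0)
ABGPQWX@1: {A} ∪ {T} = {A,T} (union, +1)
AQ@2: {A} ∩ {A} = {A} (intersection, +0)
PW@2: {A} ∪ {T} = {A,T} (union, +1)
APQW@2: {A} ∩ {A,T} = {A} (intersection, +0)
GX@2: {C} ∪ {T} = {C,T} (union, +1)
BGX@2: {C} ∩ {C,T} = {C} (intersection, +0)
ABGPQWX@2: {A} ∪ {C} = {A,C} (union, +1)
AQ@3: {G} ∪ {T} = {G,T} (union, +1)
PW@3: {G} ∩ {G} = {G} (intersection, +0)
APQW@3: {G,T} ∩ {G} = {G} (intersection, +0)
GX@3: {A} ∪ {C} = {A,C} (union, +1)
BGX@3: {T} ∪ {A,C} = {A,C,T} (union, +1)
ABGPQWX@3: {G} ∪ {A,C,T} = {A,C,G,T} (union, +1)
AQ@4: {G} ∪ {T} = {G,T} (union, +1)
PW@4: {A} ∪ {T} = {A,T} (union, +1)
APQW@4: {G,T} ∩ {A,T} = {T} (intersection, +0)
GX@4: {T} ∩ {T} = {T} (intersection, +0)
BGX@4: {C} ∪ {T} = {C,T} (union, +1)
ABGPQWX@4: {T} ∩ {C,T} = {T} (intersection, +0)
per-site changes: [4, 4, 3, 4, 3]; total = 18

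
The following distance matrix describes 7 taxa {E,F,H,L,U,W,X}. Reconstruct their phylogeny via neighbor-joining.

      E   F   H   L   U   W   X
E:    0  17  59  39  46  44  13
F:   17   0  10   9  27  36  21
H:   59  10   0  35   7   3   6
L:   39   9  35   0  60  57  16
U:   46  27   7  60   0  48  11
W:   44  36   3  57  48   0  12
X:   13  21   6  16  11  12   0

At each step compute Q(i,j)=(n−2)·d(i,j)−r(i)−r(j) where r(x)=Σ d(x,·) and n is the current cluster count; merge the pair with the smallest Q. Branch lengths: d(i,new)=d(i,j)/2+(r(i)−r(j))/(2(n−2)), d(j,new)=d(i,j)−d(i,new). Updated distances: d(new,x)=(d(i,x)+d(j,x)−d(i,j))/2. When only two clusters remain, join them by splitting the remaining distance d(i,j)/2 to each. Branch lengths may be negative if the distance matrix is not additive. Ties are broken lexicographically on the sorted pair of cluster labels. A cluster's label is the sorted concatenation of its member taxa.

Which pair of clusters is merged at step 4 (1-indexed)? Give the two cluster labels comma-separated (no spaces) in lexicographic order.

EFL,X

step 1: merge (H,W) at d=3, Q=-305; branch lengths H→-13/2, W→19/2; new cluster HW
  updated: d(E,HW)=50, d(F,HW)=43/2, d(HW,L)=89/2, d(HW,U)=26, d(HW,X)=15/2
step 2: merge (F,L) at d=9, Q=-228; branch lengths F→-37/8, L→109/8; new cluster FL
  updated: d(E,FL)=47/2, d(FL,HW)=57/2, d(FL,U)=39, d(FL,X)=14
step 3: merge (E,FL) at d=47/2, Q=-167; branch lengths E→49/3, FL→43/6; new cluster EFL
  updated: d(EFL,HW)=55/2, d(EFL,U)=123/4, d(EFL,X)=7/4
step 4: merge (EFL,X) at d=7/4, Q=-307/4; branch lengths EFL→173/16, X→-145/16; new cluster EFLX
  updated: d(EFLX,HW)=133/8, d(EFLX,U)=20
step 5: merge (EFLX,HW) at d=133/8, Q=-501/8; branch lengths EFLX→85/16, HW→181/16; new cluster EFHLWX
  updated: d(EFHLWX,U)=235/16
step 6: merge (EFHLWX,U) at d=235/16; branch lengths EFHLWX→235/32, U→235/32; new cluster EFHLUWX
final tree: ((((E:49/3,(F:-37/8,L:109/8):43/6):173/16,X:-145/16):85/16,(H:-13/2,W:19/2):181/16):235/32,U:235/32)
total length: 1097/16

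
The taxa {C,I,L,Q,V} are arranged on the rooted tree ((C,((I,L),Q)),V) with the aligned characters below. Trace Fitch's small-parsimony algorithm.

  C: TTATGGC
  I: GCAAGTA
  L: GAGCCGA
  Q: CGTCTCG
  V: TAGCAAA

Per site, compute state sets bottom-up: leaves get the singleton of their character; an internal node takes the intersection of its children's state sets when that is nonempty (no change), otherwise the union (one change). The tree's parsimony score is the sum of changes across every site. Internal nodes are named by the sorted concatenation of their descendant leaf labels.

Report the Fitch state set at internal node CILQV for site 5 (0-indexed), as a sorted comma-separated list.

[col 0] IL: children I:{G}, L:{G} ∩→ {G}; cost 0
[col 0] ILQ: children IL:{G}, Q:{C} ∪→ {C,G}; cost 1
[col 0] CILQ: children C:{T}, ILQ:{C,G} ∪→ {C,G,T}; cost 1
[col 0] CILQV: children CILQ:{C,G,T}, V:{T} ∩→ {T}; cost 0
[col 1] IL: children I:{C}, L:{A} ∪→ {A,C}; cost 1
[col 1] ILQ: children IL:{A,C}, Q:{G} ∪→ {A,C,G}; cost 1
[col 1] CILQ: children C:{T}, ILQ:{A,C,G} ∪→ {A,C,G,T}; cost 1
[col 1] CILQV: children CILQ:{A,C,G,T}, V:{A} ∩→ {A}; cost 0
[col 2] IL: children I:{A}, L:{G} ∪→ {A,G}; cost 1
[col 2] ILQ: children IL:{A,G}, Q:{T} ∪→ {A,G,T}; cost 1
[col 2] CILQ: children C:{A}, ILQ:{A,G,T} ∩→ {A}; cost 0
[col 2] CILQV: children CILQ:{A}, V:{G} ∪→ {A,G}; cost 1
[col 3] IL: children I:{A}, L:{C} ∪→ {A,C}; cost 1
[col 3] ILQ: children IL:{A,C}, Q:{C} ∩→ {C}; cost 0
[col 3] CILQ: children C:{T}, ILQ:{C} ∪→ {C,T}; cost 1
[col 3] CILQV: children CILQ:{C,T}, V:{C} ∩→ {C}; cost 0
[col 4] IL: children I:{G}, L:{C} ∪→ {C,G}; cost 1
[col 4] ILQ: children IL:{C,G}, Q:{T} ∪→ {C,G,T}; cost 1
[col 4] CILQ: children C:{G}, ILQ:{C,G,T} ∩→ {G}; cost 0
[col 4] CILQV: children CILQ:{G}, V:{A} ∪→ {A,G}; cost 1
[col 5] IL: children I:{T}, L:{G} ∪→ {G,T}; cost 1
[col 5] ILQ: children IL:{G,T}, Q:{C} ∪→ {C,G,T}; cost 1
[col 5] CILQ: children C:{G}, ILQ:{C,G,T} ∩→ {G}; cost 0
[col 5] CILQV: children CILQ:{G}, V:{A} ∪→ {A,G}; cost 1
[col 6] IL: children I:{A}, L:{A} ∩→ {A}; cost 0
[col 6] ILQ: children IL:{A}, Q:{G} ∪→ {A,G}; cost 1
[col 6] CILQ: children C:{C}, ILQ:{A,G} ∪→ {A,C,G}; cost 1
[col 6] CILQV: children CILQ:{A,C,G}, V:{A} ∩→ {A}; cost 0
per-site changes: [2, 3, 3, 2, 3, 3, 2]; total = 18

A,G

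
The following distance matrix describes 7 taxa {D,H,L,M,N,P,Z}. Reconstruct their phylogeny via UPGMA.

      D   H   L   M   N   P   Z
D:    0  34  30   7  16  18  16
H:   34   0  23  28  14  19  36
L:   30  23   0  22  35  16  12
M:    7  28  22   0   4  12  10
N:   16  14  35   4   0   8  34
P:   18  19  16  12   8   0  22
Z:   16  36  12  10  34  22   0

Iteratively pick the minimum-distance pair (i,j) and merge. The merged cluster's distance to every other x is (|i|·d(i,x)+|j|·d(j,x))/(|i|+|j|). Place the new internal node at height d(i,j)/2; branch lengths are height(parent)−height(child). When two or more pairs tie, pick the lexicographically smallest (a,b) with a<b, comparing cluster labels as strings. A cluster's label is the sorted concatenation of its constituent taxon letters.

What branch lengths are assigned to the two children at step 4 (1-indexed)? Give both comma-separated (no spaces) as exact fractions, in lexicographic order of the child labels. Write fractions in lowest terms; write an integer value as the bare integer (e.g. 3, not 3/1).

41/6,11/6

iteration 1: select M,N (d=4); attach at lengths (2, 2); label the merged cluster MN
  updated: d(D,MN)=23/2, d(H,MN)=21, d(L,MN)=57/2, d(MN,P)=10, d(MN,Z)=22
iteration 2: select MN,P (d=10); attach at lengths (3, 5); label the merged cluster MNP
  updated: d(D,MNP)=41/3, d(H,MNP)=61/3, d(L,MNP)=73/3, d(MNP,Z)=22
iteration 3: select L,Z (d=12); attach at lengths (6, 6); label the merged cluster LZ
  updated: d(D,LZ)=23, d(H,LZ)=59/2, d(LZ,MNP)=139/6
iteration 4: select D,MNP (d=41/3); attach at lengths (41/6, 11/6); label the merged cluster DMNP
  updated: d(DMNP,H)=95/4, d(DMNP,LZ)=185/8
iteration 5: select DMNP,LZ (d=185/8); attach at lengths (227/48, 89/16); label the merged cluster DLMNPZ
  updated: d(DLMNPZ,H)=77/3
iteration 6: select DLMNPZ,H (d=77/3); attach at lengths (61/48, 77/6); label the merged cluster DHLMNPZ
final tree: (((D:41/6,((M:2,N:2):3,P:5):11/6):227/48,(L:6,Z:6):89/16):61/48,H:77/6)
total length: 913/16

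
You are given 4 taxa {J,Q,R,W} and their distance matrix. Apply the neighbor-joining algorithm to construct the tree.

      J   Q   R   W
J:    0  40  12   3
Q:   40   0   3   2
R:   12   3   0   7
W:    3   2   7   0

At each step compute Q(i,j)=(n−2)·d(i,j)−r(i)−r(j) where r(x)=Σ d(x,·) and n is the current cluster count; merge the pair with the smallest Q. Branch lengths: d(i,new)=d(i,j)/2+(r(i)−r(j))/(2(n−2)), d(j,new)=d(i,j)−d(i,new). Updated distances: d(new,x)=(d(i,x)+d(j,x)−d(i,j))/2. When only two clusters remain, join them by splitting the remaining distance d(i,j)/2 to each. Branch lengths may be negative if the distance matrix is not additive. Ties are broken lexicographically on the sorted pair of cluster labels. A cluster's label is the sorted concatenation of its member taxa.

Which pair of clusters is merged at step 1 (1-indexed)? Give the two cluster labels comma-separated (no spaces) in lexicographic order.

J,W

iteration 1: select J,W (d=3, Q=-61); attach at lengths (49/4, -37/4); label the merged cluster JW
  updated: d(JW,Q)=39/2, d(JW,R)=8
iteration 2: select JW,Q (d=39/2, Q=-61/2); attach at lengths (49/4, 29/4); label the merged cluster JQW
  updated: d(JQW,R)=-17/4
iteration 3: select JQW,R (d=-17/4); attach at lengths (-17/8, -17/8); label the merged cluster JQRW
final tree: (((J:49/4,W:-37/4):49/4,Q:29/4):-17/8,R:-17/8)
total length: 73/4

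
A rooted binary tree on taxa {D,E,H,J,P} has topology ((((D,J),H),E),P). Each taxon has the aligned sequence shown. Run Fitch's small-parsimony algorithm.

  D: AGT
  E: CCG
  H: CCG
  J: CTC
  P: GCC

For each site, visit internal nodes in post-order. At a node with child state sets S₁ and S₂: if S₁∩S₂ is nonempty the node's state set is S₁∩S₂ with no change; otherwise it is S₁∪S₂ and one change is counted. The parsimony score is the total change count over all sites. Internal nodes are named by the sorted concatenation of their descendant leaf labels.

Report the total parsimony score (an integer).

[col 0] DJ: children D:{A}, J:{C} ∪→ {A,C}; cost 1
[col 0] DHJ: children DJ:{A,C}, H:{C} ∩→ {C}; cost 0
[col 0] DEHJ: children DHJ:{C}, E:{C} ∩→ {C}; cost 0
[col 0] DEHJP: children DEHJ:{C}, P:{G} ∪→ {C,G}; cost 1
[col 1] DJ: children D:{G}, J:{T} ∪→ {G,T}; cost 1
[col 1] DHJ: children DJ:{G,T}, H:{C} ∪→ {C,G,T}; cost 1
[col 1] DEHJ: children DHJ:{C,G,T}, E:{C} ∩→ {C}; cost 0
[col 1] DEHJP: children DEHJ:{C}, P:{C} ∩→ {C}; cost 0
[col 2] DJ: children D:{T}, J:{C} ∪→ {C,T}; cost 1
[col 2] DHJ: children DJ:{C,T}, H:{G} ∪→ {C,G,T}; cost 1
[col 2] DEHJ: children DHJ:{C,G,T}, E:{G} ∩→ {G}; cost 0
[col 2] DEHJP: children DEHJ:{G}, P:{C} ∪→ {C,G}; cost 1
per-site changes: [2, 2, 3]; total = 7

7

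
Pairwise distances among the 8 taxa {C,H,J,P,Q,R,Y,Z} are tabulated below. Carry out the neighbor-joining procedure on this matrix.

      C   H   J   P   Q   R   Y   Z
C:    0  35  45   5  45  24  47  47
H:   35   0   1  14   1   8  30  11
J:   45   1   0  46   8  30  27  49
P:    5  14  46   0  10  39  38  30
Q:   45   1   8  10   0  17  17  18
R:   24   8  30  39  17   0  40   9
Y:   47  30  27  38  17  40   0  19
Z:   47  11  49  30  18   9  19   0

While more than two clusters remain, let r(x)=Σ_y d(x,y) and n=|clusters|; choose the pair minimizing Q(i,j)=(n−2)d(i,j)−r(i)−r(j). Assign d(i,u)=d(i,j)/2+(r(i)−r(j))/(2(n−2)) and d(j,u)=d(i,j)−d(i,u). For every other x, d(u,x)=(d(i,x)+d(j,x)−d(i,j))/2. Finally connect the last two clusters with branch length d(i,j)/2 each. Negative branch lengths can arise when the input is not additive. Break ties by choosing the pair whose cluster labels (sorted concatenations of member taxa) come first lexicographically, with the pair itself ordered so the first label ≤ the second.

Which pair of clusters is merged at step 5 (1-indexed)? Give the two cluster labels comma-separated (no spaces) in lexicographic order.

CP,RZ

1. join C+P (d=5, Q=-400) ⇒ CP; edges |C|=8, |P|=-3
  updated: d(CP,H)=22, d(CP,J)=43, d(CP,Q)=25, d(CP,R)=29, d(CP,Y)=40, d(CP,Z)=36
2. join R+Z (d=9, Q=-230) ⇒ RZ; edges |R|=18/5, |Z|=27/5
  updated: d(CP,RZ)=28, d(H,RZ)=5, d(J,RZ)=35, d(Q,RZ)=13, d(RZ,Y)=25
3. join H+J (d=1, Q=-169) ⇒ HJ; edges |H|=-51/8, |J|=59/8
  updated: d(CP,HJ)=32, d(HJ,Q)=4, d(HJ,RZ)=39/2, d(HJ,Y)=28
4. join HJ+Q (d=4, Q=-261/2) ⇒ HJQ; edges |HJ|=73/12, |Q|=-25/12
  updated: d(CP,HJQ)=53/2, d(HJQ,RZ)=57/4, d(HJQ,Y)=41/2
5. join CP+RZ (d=28, Q=-423/4) ⇒ CPRZ; edges |CP|=333/16, |RZ|=115/16
  updated: d(CPRZ,HJQ)=51/8, d(CPRZ,Y)=37/2
6. join CPRZ+HJQ (d=51/8, Q=-363/8) ⇒ CHJPQRZ; edges |CPRZ|=35/16, |HJQ|=67/16
  updated: d(CHJPQRZ,Y)=261/16
7. join CHJPQRZ+Y (d=261/16) ⇒ CHJPQRYZ; edges |CHJPQRZ|=261/32, |Y|=261/32
final tree: ((((C:8,P:-3):333/16,(R:18/5,Z:27/5):115/16):35/16,((H:-51/8,J:59/8):73/12,Q:-25/12):67/16):261/32,Y:261/32)
total length: 1115/16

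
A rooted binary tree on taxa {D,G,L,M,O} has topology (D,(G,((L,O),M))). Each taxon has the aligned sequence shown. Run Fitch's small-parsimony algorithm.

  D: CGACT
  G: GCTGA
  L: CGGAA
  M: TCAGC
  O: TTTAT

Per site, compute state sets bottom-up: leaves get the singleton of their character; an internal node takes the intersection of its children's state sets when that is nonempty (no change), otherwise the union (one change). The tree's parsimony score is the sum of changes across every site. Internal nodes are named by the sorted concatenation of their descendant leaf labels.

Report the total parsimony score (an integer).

LO@0: {C} ∪ {T} = {C,T} (union, +1)
LMO@0: {C,T} ∩ {T} = {T} (intersection, +0)
GLMO@0: {G} ∪ {T} = {G,T} (union, +1)
DGLMO@0: {C} ∪ {G,T} = {C,G,T} (union, +1)
LO@1: {G} ∪ {T} = {G,T} (union, +1)
LMO@1: {G,T} ∪ {C} = {C,G,T} (union, +1)
GLMO@1: {C} ∩ {C,G,T} = {C} (intersection, +0)
DGLMO@1: {G} ∪ {C} = {C,G} (union, +1)
LO@2: {G} ∪ {T} = {G,T} (union, +1)
LMO@2: {G,T} ∪ {A} = {A,G,T} (union, +1)
GLMO@2: {T} ∩ {A,G,T} = {T} (intersection, +0)
DGLMO@2: {A} ∪ {T} = {A,T} (union, +1)
LO@3: {A} ∩ {A} = {A} (intersection, +0)
LMO@3: {A} ∪ {G} = {A,G} (union, +1)
GLMO@3: {G} ∩ {A,G} = {G} (intersection, +0)
DGLMO@3: {C} ∪ {G} = {C,G} (union, +1)
LO@4: {A} ∪ {T} = {A,T} (union, +1)
LMO@4: {A,T} ∪ {C} = {A,C,T} (union, +1)
GLMO@4: {A} ∩ {A,C,T} = {A} (intersection, +0)
DGLMO@4: {T} ∪ {A} = {A,T} (union, +1)
per-site changes: [3, 3, 3, 2, 3]; total = 14

14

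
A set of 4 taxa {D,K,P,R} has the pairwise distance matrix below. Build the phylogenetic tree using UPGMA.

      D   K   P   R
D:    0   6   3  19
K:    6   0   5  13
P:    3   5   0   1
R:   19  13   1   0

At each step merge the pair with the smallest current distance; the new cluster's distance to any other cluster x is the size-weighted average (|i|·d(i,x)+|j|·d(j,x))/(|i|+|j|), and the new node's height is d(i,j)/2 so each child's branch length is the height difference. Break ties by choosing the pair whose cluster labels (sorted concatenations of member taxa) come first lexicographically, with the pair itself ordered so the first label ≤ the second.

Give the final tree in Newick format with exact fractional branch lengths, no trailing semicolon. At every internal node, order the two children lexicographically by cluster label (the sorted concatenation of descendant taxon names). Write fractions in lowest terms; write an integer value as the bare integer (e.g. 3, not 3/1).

((D:3,K:3):2,(P:1/2,R:1/2):9/2)

iteration 1: select P,R (d=1); attach at lengths (1/2, 1/2); label the merged cluster PR
  updated: d(D,PR)=11, d(K,PR)=9
iteration 2: select D,K (d=6); attach at lengths (3, 3); label the merged cluster DK
  updated: d(DK,PR)=10
iteration 3: select DK,PR (d=10); attach at lengths (2, 9/2); label the merged cluster DKPR
final tree: ((D:3,K:3):2,(P:1/2,R:1/2):9/2)
total length: 27/2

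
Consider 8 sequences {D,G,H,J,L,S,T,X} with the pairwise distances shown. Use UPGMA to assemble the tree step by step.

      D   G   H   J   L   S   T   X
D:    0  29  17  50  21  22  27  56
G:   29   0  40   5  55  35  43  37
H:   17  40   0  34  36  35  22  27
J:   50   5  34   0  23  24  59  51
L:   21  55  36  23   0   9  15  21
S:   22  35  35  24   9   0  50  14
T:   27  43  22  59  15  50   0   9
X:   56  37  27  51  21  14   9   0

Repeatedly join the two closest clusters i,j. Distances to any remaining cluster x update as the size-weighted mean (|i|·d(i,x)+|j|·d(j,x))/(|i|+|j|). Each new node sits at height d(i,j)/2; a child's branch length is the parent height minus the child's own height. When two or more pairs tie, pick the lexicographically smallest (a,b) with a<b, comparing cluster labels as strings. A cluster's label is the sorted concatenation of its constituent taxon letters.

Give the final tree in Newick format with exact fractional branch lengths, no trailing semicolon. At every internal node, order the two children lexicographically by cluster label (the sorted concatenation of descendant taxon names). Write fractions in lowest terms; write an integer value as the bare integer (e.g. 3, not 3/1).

step 1: merge (G,J) at d=5; branch lengths G→5/2, J→5/2; new cluster GJ
  updated: d(D,GJ)=79/2, d(GJ,H)=37, d(GJ,L)=39, d(GJ,S)=59/2, d(GJ,T)=51, d(GJ,X)=44
step 2: merge (L,S) at d=9; branch lengths L→9/2, S→9/2; new cluster LS
  updated: d(D,LS)=43/2, d(GJ,LS)=137/4, d(H,LS)=71/2, d(LS,T)=65/2, d(LS,X)=35/2
step 3: merge (T,X) at d=9; branch lengths T→9/2, X→9/2; new cluster TX
  updated: d(D,TX)=83/2, d(GJ,TX)=95/2, d(H,TX)=49/2, d(LS,TX)=25
step 4: merge (D,H) at d=17; branch lengths D→17/2, H→17/2; new cluster DH
  updated: d(DH,GJ)=153/4, d(DH,LS)=57/2, d(DH,TX)=33
step 5: merge (LS,TX) at d=25; branch lengths LS→8, TX→8; new cluster LSTX
  updated: d(DH,LSTX)=123/4, d(GJ,LSTX)=327/8
step 6: merge (DH,LSTX) at d=123/4; branch lengths DH→55/8, LSTX→23/8; new cluster DHLSTX
  updated: d(DHLSTX,GJ)=40
step 7: merge (DHLSTX,GJ) at d=40; branch lengths DHLSTX→37/8, GJ→35/2; new cluster DGHJLSTX
final tree: (((D:17/2,H:17/2):55/8,((L:9/2,S:9/2):8,(T:9/2,X:9/2):8):23/8):37/8,(G:5/2,J:5/2):35/2)
total length: 703/8

(((D:17/2,H:17/2):55/8,((L:9/2,S:9/2):8,(T:9/2,X:9/2):8):23/8):37/8,(G:5/2,J:5/2):35/2)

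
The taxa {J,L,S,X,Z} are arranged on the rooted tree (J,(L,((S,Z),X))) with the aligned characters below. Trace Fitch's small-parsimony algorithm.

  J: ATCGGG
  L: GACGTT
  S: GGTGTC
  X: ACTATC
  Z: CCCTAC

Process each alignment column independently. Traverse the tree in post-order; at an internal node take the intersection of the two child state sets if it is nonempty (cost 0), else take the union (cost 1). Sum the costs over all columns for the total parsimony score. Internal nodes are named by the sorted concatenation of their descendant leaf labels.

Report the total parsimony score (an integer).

14

site 0, node SZ: S={G} ∪ Z={C} → {C,G} (+1)
site 0, node SXZ: SZ={C,G} ∪ X={A} → {A,C,G} (+1)
site 0, node LSXZ: L={G} ∩ SXZ={A,C,G} → {G} (+0)
site 0, node JLSXZ: J={A} ∪ LSXZ={G} → {A,G} (+1)
site 1, node SZ: S={G} ∪ Z={C} → {C,G} (+1)
site 1, node SXZ: SZ={C,G} ∩ X={C} → {C} (+0)
site 1, node LSXZ: L={A} ∪ SXZ={C} → {A,C} (+1)
site 1, node JLSXZ: J={T} ∪ LSXZ={A,C} → {A,C,T} (+1)
site 2, node SZ: S={T} ∪ Z={C} → {C,T} (+1)
site 2, node SXZ: SZ={C,T} ∩ X={T} → {T} (+0)
site 2, node LSXZ: L={C} ∪ SXZ={T} → {C,T} (+1)
site 2, node JLSXZ: J={C} ∩ LSXZ={C,T} → {C} (+0)
site 3, node SZ: S={G} ∪ Z={T} → {G,T} (+1)
site 3, node SXZ: SZ={G,T} ∪ X={A} → {A,G,T} (+1)
site 3, node LSXZ: L={G} ∩ SXZ={A,G,T} → {G} (+0)
site 3, node JLSXZ: J={G} ∩ LSXZ={G} → {G} (+0)
site 4, node SZ: S={T} ∪ Z={A} → {A,T} (+1)
site 4, node SXZ: SZ={A,T} ∩ X={T} → {T} (+0)
site 4, node LSXZ: L={T} ∩ SXZ={T} → {T} (+0)
site 4, node JLSXZ: J={G} ∪ LSXZ={T} → {G,T} (+1)
site 5, node SZ: S={C} ∩ Z={C} → {C} (+0)
site 5, node SXZ: SZ={C} ∩ X={C} → {C} (+0)
site 5, node LSXZ: L={T} ∪ SXZ={C} → {C,T} (+1)
site 5, node JLSXZ: J={G} ∪ LSXZ={C,T} → {C,G,T} (+1)
per-site changes: [3, 3, 2, 2, 2, 2]; total = 14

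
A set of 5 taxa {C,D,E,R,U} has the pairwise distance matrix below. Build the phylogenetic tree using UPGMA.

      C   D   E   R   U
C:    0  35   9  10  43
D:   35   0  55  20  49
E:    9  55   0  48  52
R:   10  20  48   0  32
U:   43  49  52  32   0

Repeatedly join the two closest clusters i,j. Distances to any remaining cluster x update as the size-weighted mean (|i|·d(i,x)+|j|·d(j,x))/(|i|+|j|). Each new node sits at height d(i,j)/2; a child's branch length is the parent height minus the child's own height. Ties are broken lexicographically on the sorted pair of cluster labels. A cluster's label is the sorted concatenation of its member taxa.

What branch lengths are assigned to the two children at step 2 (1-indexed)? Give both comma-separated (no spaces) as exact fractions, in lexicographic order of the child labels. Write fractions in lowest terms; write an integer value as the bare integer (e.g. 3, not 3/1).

step 1: merge (C,E) at d=9; branch lengths C→9/2, E→9/2; new cluster CE
  updated: d(CE,D)=45, d(CE,R)=29, d(CE,U)=95/2
step 2: merge (D,R) at d=20; branch lengths D→10, R→10; new cluster DR
  updated: d(CE,DR)=37, d(DR,U)=81/2
step 3: merge (CE,DR) at d=37; branch lengths CE→14, DR→17/2; new cluster CDER
  updated: d(CDER,U)=44
step 4: merge (CDER,U) at d=44; branch lengths CDER→7/2, U→22; new cluster CDERU
final tree: (((C:9/2,E:9/2):14,(D:10,R:10):17/2):7/2,U:22)
total length: 77

10,10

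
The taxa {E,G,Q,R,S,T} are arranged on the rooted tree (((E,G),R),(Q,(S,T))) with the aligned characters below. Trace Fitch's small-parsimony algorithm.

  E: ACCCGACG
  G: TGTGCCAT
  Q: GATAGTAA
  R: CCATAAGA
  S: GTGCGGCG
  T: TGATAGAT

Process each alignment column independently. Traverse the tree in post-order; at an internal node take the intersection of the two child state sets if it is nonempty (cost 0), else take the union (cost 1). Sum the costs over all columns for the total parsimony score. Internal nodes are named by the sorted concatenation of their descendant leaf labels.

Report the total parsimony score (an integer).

site 0, node EG: E={A} ∪ G={T} → {A,T} (+1)
site 0, node EGR: EG={A,T} ∪ R={C} → {A,C,T} (+1)
site 0, node ST: S={G} ∪ T={T} → {G,T} (+1)
site 0, node QST: Q={G} ∩ ST={G,T} → {G} (+0)
site 0, node EGQRST: EGR={A,C,T} ∪ QST={G} → {A,C,G,T} (+1)
site 1, node EG: E={C} ∪ G={G} → {C,G} (+1)
site 1, node EGR: EG={C,G} ∩ R={C} → {C} (+0)
site 1, node ST: S={T} ∪ T={G} → {G,T} (+1)
site 1, node QST: Q={A} ∪ ST={G,T} → {A,G,T} (+1)
site 1, node EGQRST: EGR={C} ∪ QST={A,G,T} → {A,C,G,T} (+1)
site 2, node EG: E={C} ∪ G={T} → {C,T} (+1)
site 2, node EGR: EG={C,T} ∪ R={A} → {A,C,T} (+1)
site 2, node ST: S={G} ∪ T={A} → {A,G} (+1)
site 2, node QST: Q={T} ∪ ST={A,G} → {A,G,T} (+1)
site 2, node EGQRST: EGR={A,C,T} ∩ QST={A,G,T} → {A,T} (+0)
site 3, node EG: E={C} ∪ G={G} → {C,G} (+1)
site 3, node EGR: EG={C,G} ∪ R={T} → {C,G,T} (+1)
site 3, node ST: S={C} ∪ T={T} → {C,T} (+1)
site 3, node QST: Q={A} ∪ ST={C,T} → {A,C,T} (+1)
site 3, node EGQRST: EGR={C,G,T} ∩ QST={A,C,T} → {C,T} (+0)
site 4, node EG: E={G} ∪ G={C} → {C,G} (+1)
site 4, node EGR: EG={C,G} ∪ R={A} → {A,C,G} (+1)
site 4, node ST: S={G} ∪ T={A} → {A,G} (+1)
site 4, node QST: Q={G} ∩ ST={A,G} → {G} (+0)
site 4, node EGQRST: EGR={A,C,G} ∩ QST={G} → {G} (+0)
site 5, node EG: E={A} ∪ G={C} → {A,C} (+1)
site 5, node EGR: EG={A,C} ∩ R={A} → {A} (+0)
site 5, node ST: S={G} ∩ T={G} → {G} (+0)
site 5, node QST: Q={T} ∪ ST={G} → {G,T} (+1)
site 5, node EGQRST: EGR={A} ∪ QST={G,T} → {A,G,T} (+1)
site 6, node EG: E={C} ∪ G={A} → {A,C} (+1)
site 6, node EGR: EG={A,C} ∪ R={G} → {A,C,G} (+1)
site 6, node ST: S={C} ∪ T={A} → {A,C} (+1)
site 6, node QST: Q={A} ∩ ST={A,C} → {A} (+0)
site 6, node EGQRST: EGR={A,C,G} ∩ QST={A} → {A} (+0)
site 7, node EG: E={G} ∪ G={T} → {G,T} (+1)
site 7, node EGR: EG={G,T} ∪ R={A} → {A,G,T} (+1)
site 7, node ST: S={G} ∪ T={T} → {G,T} (+1)
site 7, node QST: Q={A} ∪ ST={G,T} → {A,G,T} (+1)
site 7, node EGQRST: EGR={A,G,T} ∩ QST={A,G,T} → {A,G,T} (+0)
per-site changes: [4, 4, 4, 4, 3, 3, 3, 4]; total = 29

29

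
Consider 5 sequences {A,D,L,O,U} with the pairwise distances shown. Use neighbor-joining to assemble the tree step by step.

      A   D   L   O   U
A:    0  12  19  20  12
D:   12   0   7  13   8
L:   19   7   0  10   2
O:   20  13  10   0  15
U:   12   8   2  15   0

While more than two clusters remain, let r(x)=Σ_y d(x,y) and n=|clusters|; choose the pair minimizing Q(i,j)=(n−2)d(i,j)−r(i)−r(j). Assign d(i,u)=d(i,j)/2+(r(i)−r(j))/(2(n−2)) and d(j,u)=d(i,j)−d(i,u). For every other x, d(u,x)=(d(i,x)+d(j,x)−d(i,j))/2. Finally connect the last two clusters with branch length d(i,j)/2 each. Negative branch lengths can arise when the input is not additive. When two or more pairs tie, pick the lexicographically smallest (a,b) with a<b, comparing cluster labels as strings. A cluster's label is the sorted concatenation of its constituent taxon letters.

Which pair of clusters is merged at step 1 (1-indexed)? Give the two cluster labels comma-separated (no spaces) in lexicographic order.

iteration 1: select L,U (d=2, Q=-69); attach at lengths (7/6, 5/6); label the merged cluster LU
  updated: d(A,LU)=29/2, d(D,LU)=13/2, d(LU,O)=23/2
iteration 2: select A,D (d=12, Q=-54); attach at lengths (39/4, 9/4); label the merged cluster AD
  updated: d(AD,LU)=9/2, d(AD,O)=21/2
iteration 3: select AD,LU (d=9/2, Q=-53/2); attach at lengths (7/4, 11/4); label the merged cluster ADLU
  updated: d(ADLU,O)=35/4
iteration 4: select ADLU,O (d=35/4); attach at lengths (35/8, 35/8); label the merged cluster ADLOU
final tree: (((A:39/4,D:9/4):7/4,(L:7/6,U:5/6):11/4):35/8,O:35/8)
total length: 109/4

L,U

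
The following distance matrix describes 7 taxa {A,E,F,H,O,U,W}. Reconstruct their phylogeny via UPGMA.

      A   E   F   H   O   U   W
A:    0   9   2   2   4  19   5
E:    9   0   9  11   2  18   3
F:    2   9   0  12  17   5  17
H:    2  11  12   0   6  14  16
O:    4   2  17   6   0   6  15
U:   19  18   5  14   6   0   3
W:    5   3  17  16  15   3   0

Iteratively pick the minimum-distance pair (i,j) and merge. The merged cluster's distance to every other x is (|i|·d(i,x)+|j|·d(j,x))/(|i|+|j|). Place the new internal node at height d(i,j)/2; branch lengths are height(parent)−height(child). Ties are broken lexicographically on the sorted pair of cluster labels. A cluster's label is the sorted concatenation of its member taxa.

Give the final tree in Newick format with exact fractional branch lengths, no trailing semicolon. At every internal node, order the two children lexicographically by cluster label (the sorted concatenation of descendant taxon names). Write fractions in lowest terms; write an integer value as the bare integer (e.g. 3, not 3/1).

iteration 1: select A,F (d=2); attach at lengths (1, 1); label the merged cluster AF
  updated: d(AF,E)=9, d(AF,H)=7, d(AF,O)=21/2, d(AF,U)=12, d(AF,W)=11
iteration 2: select E,O (d=2); attach at lengths (1, 1); label the merged cluster EO
  updated: d(AF,EO)=39/4, d(EO,H)=17/2, d(EO,U)=12, d(EO,W)=9
iteration 3: select U,W (d=3); attach at lengths (3/2, 3/2); label the merged cluster UW
  updated: d(AF,UW)=23/2, d(EO,UW)=21/2, d(H,UW)=15
iteration 4: select AF,H (d=7); attach at lengths (5/2, 7/2); label the merged cluster AFH
  updated: d(AFH,EO)=28/3, d(AFH,UW)=38/3
iteration 5: select AFH,EO (d=28/3); attach at lengths (7/6, 11/3); label the merged cluster AEFHO
  updated: d(AEFHO,UW)=59/5
iteration 6: select AEFHO,UW (d=59/5); attach at lengths (37/30, 22/5); label the merged cluster AEFHOUW
final tree: ((((A:1,F:1):5/2,H:7/2):7/6,(E:1,O:1):11/3):37/30,(U:3/2,W:3/2):22/5)
total length: 352/15

((((A:1,F:1):5/2,H:7/2):7/6,(E:1,O:1):11/3):37/30,(U:3/2,W:3/2):22/5)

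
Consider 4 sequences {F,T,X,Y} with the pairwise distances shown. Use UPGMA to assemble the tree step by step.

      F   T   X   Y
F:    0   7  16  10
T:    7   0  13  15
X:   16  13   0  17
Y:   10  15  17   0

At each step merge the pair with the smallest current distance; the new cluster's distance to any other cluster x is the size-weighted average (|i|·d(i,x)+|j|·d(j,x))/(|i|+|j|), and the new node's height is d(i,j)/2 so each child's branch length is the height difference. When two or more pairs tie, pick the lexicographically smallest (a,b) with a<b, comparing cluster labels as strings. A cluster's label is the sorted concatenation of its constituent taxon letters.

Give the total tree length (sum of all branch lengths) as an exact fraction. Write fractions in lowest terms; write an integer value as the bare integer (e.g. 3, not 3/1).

301/12

1. join F+T (d=7) ⇒ FT; edges |F|=7/2, |T|=7/2
  updated: d(FT,X)=29/2, d(FT,Y)=25/2
2. join FT+Y (d=25/2) ⇒ FTY; edges |FT|=11/4, |Y|=25/4
  updated: d(FTY,X)=46/3
3. join FTY+X (d=46/3) ⇒ FTXY; edges |FTY|=17/12, |X|=23/3
final tree: (((F:7/2,T:7/2):11/4,Y:25/4):17/12,X:23/3)
total length: 301/12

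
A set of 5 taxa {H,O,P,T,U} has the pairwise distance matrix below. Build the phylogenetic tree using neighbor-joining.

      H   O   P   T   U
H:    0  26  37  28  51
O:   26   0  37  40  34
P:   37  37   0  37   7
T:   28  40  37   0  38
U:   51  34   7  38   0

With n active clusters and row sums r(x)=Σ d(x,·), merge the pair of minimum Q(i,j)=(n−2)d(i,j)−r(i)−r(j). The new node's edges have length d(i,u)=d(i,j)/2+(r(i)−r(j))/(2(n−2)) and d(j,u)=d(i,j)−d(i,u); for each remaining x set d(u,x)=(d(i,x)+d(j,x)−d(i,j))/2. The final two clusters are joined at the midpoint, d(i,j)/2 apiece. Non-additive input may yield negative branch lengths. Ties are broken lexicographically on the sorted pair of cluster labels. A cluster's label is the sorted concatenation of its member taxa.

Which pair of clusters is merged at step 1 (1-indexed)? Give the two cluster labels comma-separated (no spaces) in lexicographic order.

1. join P+U (d=7, Q=-227) ⇒ PU; edges |P|=3/2, |U|=11/2
  updated: d(H,PU)=81/2, d(O,PU)=32, d(PU,T)=34
2. join H+O (d=26, Q=-281/2) ⇒ HO; edges |H|=97/8, |O|=111/8
  updated: d(HO,PU)=93/4, d(HO,T)=21
3. join HO+PU (d=93/4, Q=-313/4) ⇒ HOPU; edges |HO|=41/8, |PU|=145/8
  updated: d(HOPU,T)=127/8
4. join HOPU+T (d=127/8) ⇒ HOPTU; edges |HOPU|=127/16, |T|=127/16
final tree: (((H:97/8,O:111/8):41/8,(P:3/2,U:11/2):145/8):127/16,T:127/16)
total length: 577/8

P,U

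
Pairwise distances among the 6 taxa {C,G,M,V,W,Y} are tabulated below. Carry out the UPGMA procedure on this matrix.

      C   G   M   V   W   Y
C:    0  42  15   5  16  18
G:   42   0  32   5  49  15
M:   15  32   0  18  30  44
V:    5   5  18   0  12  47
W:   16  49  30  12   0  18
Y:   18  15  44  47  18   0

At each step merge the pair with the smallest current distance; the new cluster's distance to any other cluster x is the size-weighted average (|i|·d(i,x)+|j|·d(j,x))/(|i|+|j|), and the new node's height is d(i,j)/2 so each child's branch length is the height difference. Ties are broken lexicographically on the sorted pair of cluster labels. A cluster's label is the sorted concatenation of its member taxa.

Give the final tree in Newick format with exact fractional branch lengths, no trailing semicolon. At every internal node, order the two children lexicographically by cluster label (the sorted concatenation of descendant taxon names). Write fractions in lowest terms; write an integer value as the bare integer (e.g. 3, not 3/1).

iteration 1: select C,V (d=5); attach at lengths (5/2, 5/2); label the merged cluster CV
  updated: d(CV,G)=47/2, d(CV,M)=33/2, d(CV,W)=14, d(CV,Y)=65/2
iteration 2: select CV,W (d=14); attach at lengths (9/2, 7); label the merged cluster CVW
  updated: d(CVW,G)=32, d(CVW,M)=21, d(CVW,Y)=83/3
iteration 3: select G,Y (d=15); attach at lengths (15/2, 15/2); label the merged cluster GY
  updated: d(CVW,GY)=179/6, d(GY,M)=38
iteration 4: select CVW,M (d=21); attach at lengths (7/2, 21/2); label the merged cluster CMVW
  updated: d(CMVW,GY)=255/8
iteration 5: select CMVW,GY (d=255/8); attach at lengths (87/16, 135/16); label the merged cluster CGMVWY
final tree: ((((C:5/2,V:5/2):9/2,W:7):7/2,M:21/2):87/16,(G:15/2,Y:15/2):135/16)
total length: 475/8

((((C:5/2,V:5/2):9/2,W:7):7/2,M:21/2):87/16,(G:15/2,Y:15/2):135/16)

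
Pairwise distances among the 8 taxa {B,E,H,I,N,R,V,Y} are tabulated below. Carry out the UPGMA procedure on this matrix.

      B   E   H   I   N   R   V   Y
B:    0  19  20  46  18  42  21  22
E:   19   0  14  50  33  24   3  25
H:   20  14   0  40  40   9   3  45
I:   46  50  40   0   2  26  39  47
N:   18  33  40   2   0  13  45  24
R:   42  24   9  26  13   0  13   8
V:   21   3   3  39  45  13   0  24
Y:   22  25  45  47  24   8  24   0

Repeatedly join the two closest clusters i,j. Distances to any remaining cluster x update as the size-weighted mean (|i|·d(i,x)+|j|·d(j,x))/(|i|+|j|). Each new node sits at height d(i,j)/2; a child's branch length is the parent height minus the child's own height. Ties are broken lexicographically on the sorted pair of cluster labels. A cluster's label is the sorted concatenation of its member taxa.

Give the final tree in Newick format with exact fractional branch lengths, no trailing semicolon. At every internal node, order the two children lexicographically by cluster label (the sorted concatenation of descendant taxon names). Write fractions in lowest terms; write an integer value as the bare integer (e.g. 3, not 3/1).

1. join I+N (d=2) ⇒ IN; edges |I|=1, |N|=1
  updated: d(B,IN)=32, d(E,IN)=83/2, d(H,IN)=40, d(IN,R)=39/2, d(IN,V)=42, d(IN,Y)=71/2
2. join E+V (d=3) ⇒ EV; edges |E|=3/2, |V|=3/2
  updated: d(B,EV)=20, d(EV,H)=17/2, d(EV,IN)=167/4, d(EV,R)=37/2, d(EV,Y)=49/2
3. join R+Y (d=8) ⇒ RY; edges |R|=4, |Y|=4
  updated: d(B,RY)=32, d(EV,RY)=43/2, d(H,RY)=27, d(IN,RY)=55/2
4. join EV+H (d=17/2) ⇒ EHV; edges |EV|=11/4, |H|=17/4
  updated: d(B,EHV)=20, d(EHV,IN)=247/6, d(EHV,RY)=70/3
5. join B+EHV (d=20) ⇒ BEHV; edges |B|=10, |EHV|=23/4
  updated: d(BEHV,IN)=311/8, d(BEHV,RY)=51/2
6. join BEHV+RY (d=51/2) ⇒ BEHRVY; edges |BEHV|=11/4, |RY|=35/4
  updated: d(BEHRVY,IN)=421/12
7. join BEHRVY+IN (d=421/12) ⇒ BEHINRVY; edges |BEHRVY|=115/24, |IN|=397/24
final tree: (((B:10,((E:3/2,V:3/2):11/4,H:17/4):23/4):11/4,(R:4,Y:4):35/4):115/24,(I:1,N:1):397/24)
total length: 823/12

(((B:10,((E:3/2,V:3/2):11/4,H:17/4):23/4):11/4,(R:4,Y:4):35/4):115/24,(I:1,N:1):397/24)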